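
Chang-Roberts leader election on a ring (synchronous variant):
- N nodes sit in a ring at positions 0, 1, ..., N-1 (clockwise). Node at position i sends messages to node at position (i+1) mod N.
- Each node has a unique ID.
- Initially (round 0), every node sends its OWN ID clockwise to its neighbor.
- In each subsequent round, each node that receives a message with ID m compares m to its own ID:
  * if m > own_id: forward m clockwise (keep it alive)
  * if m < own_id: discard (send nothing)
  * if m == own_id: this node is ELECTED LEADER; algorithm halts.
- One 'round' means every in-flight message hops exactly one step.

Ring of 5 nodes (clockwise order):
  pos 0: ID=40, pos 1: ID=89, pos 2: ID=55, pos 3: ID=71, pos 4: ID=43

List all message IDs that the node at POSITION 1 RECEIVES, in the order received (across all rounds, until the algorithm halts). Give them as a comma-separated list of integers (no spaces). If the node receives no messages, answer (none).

Answer: 40,43,71,89

Derivation:
Round 1: pos1(id89) recv 40: drop; pos2(id55) recv 89: fwd; pos3(id71) recv 55: drop; pos4(id43) recv 71: fwd; pos0(id40) recv 43: fwd
Round 2: pos3(id71) recv 89: fwd; pos0(id40) recv 71: fwd; pos1(id89) recv 43: drop
Round 3: pos4(id43) recv 89: fwd; pos1(id89) recv 71: drop
Round 4: pos0(id40) recv 89: fwd
Round 5: pos1(id89) recv 89: ELECTED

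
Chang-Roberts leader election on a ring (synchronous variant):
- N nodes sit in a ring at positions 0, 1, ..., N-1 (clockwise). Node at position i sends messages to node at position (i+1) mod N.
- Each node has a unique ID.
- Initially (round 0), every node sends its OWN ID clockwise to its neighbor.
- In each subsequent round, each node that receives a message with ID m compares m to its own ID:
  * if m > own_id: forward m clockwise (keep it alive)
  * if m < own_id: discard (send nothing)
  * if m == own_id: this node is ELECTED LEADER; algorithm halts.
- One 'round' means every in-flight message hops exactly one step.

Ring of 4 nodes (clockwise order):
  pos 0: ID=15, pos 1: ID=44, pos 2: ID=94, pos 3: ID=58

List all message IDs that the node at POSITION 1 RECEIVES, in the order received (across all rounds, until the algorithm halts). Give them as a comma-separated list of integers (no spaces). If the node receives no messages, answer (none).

Answer: 15,58,94

Derivation:
Round 1: pos1(id44) recv 15: drop; pos2(id94) recv 44: drop; pos3(id58) recv 94: fwd; pos0(id15) recv 58: fwd
Round 2: pos0(id15) recv 94: fwd; pos1(id44) recv 58: fwd
Round 3: pos1(id44) recv 94: fwd; pos2(id94) recv 58: drop
Round 4: pos2(id94) recv 94: ELECTED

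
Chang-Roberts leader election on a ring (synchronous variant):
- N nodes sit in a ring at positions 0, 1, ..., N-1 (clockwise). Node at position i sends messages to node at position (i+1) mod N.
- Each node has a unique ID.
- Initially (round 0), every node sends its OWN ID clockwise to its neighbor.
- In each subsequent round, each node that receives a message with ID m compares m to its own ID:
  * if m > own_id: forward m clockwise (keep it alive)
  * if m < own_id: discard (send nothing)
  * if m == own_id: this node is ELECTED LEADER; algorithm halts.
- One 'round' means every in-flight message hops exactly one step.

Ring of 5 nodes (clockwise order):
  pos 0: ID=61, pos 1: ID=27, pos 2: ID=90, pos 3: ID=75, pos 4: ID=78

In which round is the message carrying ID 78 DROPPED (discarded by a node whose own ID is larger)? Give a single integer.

Answer: 3

Derivation:
Round 1: pos1(id27) recv 61: fwd; pos2(id90) recv 27: drop; pos3(id75) recv 90: fwd; pos4(id78) recv 75: drop; pos0(id61) recv 78: fwd
Round 2: pos2(id90) recv 61: drop; pos4(id78) recv 90: fwd; pos1(id27) recv 78: fwd
Round 3: pos0(id61) recv 90: fwd; pos2(id90) recv 78: drop
Round 4: pos1(id27) recv 90: fwd
Round 5: pos2(id90) recv 90: ELECTED
Message ID 78 originates at pos 4; dropped at pos 2 in round 3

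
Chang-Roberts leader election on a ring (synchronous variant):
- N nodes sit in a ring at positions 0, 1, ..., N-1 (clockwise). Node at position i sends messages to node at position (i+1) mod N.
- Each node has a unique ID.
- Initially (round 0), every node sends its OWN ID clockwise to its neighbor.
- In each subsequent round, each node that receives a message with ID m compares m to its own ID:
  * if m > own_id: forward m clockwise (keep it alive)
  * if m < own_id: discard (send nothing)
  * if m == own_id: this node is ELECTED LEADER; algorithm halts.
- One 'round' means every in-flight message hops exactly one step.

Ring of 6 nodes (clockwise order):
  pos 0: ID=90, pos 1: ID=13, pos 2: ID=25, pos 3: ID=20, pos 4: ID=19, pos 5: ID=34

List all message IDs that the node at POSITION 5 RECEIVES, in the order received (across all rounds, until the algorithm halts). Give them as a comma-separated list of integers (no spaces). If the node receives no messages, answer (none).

Answer: 19,20,25,90

Derivation:
Round 1: pos1(id13) recv 90: fwd; pos2(id25) recv 13: drop; pos3(id20) recv 25: fwd; pos4(id19) recv 20: fwd; pos5(id34) recv 19: drop; pos0(id90) recv 34: drop
Round 2: pos2(id25) recv 90: fwd; pos4(id19) recv 25: fwd; pos5(id34) recv 20: drop
Round 3: pos3(id20) recv 90: fwd; pos5(id34) recv 25: drop
Round 4: pos4(id19) recv 90: fwd
Round 5: pos5(id34) recv 90: fwd
Round 6: pos0(id90) recv 90: ELECTED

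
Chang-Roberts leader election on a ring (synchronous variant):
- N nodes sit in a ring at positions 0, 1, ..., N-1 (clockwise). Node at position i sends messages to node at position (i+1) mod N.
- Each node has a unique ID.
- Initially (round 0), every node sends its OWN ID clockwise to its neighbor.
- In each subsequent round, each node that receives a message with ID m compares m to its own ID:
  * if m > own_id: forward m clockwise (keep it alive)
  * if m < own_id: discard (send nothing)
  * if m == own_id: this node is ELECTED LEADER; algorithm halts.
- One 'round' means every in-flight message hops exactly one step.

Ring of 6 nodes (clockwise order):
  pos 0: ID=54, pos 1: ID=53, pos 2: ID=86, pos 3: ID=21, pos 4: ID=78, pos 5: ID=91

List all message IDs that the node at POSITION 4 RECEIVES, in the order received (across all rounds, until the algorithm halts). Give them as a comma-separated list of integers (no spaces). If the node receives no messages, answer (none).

Round 1: pos1(id53) recv 54: fwd; pos2(id86) recv 53: drop; pos3(id21) recv 86: fwd; pos4(id78) recv 21: drop; pos5(id91) recv 78: drop; pos0(id54) recv 91: fwd
Round 2: pos2(id86) recv 54: drop; pos4(id78) recv 86: fwd; pos1(id53) recv 91: fwd
Round 3: pos5(id91) recv 86: drop; pos2(id86) recv 91: fwd
Round 4: pos3(id21) recv 91: fwd
Round 5: pos4(id78) recv 91: fwd
Round 6: pos5(id91) recv 91: ELECTED

Answer: 21,86,91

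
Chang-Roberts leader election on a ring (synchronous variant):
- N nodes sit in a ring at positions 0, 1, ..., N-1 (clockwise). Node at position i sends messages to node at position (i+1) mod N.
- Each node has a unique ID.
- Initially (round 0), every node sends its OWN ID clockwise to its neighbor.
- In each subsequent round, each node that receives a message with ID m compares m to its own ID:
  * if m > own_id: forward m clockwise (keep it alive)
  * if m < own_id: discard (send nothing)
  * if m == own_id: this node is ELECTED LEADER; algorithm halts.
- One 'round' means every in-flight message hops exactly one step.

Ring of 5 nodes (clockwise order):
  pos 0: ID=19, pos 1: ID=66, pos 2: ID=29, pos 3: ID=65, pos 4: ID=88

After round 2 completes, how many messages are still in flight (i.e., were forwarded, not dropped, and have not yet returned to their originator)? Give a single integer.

Round 1: pos1(id66) recv 19: drop; pos2(id29) recv 66: fwd; pos3(id65) recv 29: drop; pos4(id88) recv 65: drop; pos0(id19) recv 88: fwd
Round 2: pos3(id65) recv 66: fwd; pos1(id66) recv 88: fwd
After round 2: 2 messages still in flight

Answer: 2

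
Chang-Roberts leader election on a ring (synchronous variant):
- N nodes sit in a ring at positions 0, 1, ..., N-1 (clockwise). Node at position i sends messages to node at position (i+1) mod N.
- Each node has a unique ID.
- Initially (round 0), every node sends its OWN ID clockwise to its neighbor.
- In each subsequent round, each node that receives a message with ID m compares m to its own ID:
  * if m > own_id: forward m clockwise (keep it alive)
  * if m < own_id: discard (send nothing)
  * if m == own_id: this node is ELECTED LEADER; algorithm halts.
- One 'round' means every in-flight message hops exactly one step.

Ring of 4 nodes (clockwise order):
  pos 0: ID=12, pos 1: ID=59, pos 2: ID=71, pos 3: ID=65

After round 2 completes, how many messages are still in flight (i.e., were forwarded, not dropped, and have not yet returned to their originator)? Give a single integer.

Answer: 2

Derivation:
Round 1: pos1(id59) recv 12: drop; pos2(id71) recv 59: drop; pos3(id65) recv 71: fwd; pos0(id12) recv 65: fwd
Round 2: pos0(id12) recv 71: fwd; pos1(id59) recv 65: fwd
After round 2: 2 messages still in flight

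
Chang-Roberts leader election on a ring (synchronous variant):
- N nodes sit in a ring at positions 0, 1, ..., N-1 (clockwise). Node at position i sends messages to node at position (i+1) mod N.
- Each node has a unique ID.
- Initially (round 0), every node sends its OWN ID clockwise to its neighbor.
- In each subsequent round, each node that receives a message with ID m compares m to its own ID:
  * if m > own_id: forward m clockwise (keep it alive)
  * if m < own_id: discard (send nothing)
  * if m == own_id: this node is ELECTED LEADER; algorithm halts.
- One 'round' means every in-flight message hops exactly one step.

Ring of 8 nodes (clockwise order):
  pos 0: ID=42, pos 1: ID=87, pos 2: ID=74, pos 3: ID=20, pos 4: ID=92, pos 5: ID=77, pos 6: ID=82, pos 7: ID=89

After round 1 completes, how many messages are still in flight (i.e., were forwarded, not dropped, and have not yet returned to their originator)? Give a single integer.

Answer: 4

Derivation:
Round 1: pos1(id87) recv 42: drop; pos2(id74) recv 87: fwd; pos3(id20) recv 74: fwd; pos4(id92) recv 20: drop; pos5(id77) recv 92: fwd; pos6(id82) recv 77: drop; pos7(id89) recv 82: drop; pos0(id42) recv 89: fwd
After round 1: 4 messages still in flight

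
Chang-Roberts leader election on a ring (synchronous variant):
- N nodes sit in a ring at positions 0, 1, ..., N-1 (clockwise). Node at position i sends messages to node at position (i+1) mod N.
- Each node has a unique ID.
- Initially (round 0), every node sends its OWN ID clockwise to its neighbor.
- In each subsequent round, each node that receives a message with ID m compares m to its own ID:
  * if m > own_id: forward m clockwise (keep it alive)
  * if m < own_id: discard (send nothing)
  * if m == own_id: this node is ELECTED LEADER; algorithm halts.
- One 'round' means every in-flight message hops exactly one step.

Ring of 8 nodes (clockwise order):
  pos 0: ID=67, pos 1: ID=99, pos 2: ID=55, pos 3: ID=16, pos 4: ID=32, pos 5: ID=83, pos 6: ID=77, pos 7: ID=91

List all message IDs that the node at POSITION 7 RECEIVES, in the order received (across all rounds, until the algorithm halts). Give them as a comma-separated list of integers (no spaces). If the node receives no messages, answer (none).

Round 1: pos1(id99) recv 67: drop; pos2(id55) recv 99: fwd; pos3(id16) recv 55: fwd; pos4(id32) recv 16: drop; pos5(id83) recv 32: drop; pos6(id77) recv 83: fwd; pos7(id91) recv 77: drop; pos0(id67) recv 91: fwd
Round 2: pos3(id16) recv 99: fwd; pos4(id32) recv 55: fwd; pos7(id91) recv 83: drop; pos1(id99) recv 91: drop
Round 3: pos4(id32) recv 99: fwd; pos5(id83) recv 55: drop
Round 4: pos5(id83) recv 99: fwd
Round 5: pos6(id77) recv 99: fwd
Round 6: pos7(id91) recv 99: fwd
Round 7: pos0(id67) recv 99: fwd
Round 8: pos1(id99) recv 99: ELECTED

Answer: 77,83,99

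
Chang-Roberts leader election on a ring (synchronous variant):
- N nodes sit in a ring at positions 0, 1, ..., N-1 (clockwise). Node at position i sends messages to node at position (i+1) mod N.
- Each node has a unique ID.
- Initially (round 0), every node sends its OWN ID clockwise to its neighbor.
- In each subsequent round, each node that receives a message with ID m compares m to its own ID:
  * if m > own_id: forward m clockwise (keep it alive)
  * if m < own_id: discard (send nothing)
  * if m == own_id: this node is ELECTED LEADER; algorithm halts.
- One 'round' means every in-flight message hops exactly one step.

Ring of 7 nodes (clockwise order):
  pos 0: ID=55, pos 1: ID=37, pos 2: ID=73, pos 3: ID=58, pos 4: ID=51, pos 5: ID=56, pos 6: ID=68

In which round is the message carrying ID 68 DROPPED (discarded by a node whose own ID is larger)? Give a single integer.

Answer: 3

Derivation:
Round 1: pos1(id37) recv 55: fwd; pos2(id73) recv 37: drop; pos3(id58) recv 73: fwd; pos4(id51) recv 58: fwd; pos5(id56) recv 51: drop; pos6(id68) recv 56: drop; pos0(id55) recv 68: fwd
Round 2: pos2(id73) recv 55: drop; pos4(id51) recv 73: fwd; pos5(id56) recv 58: fwd; pos1(id37) recv 68: fwd
Round 3: pos5(id56) recv 73: fwd; pos6(id68) recv 58: drop; pos2(id73) recv 68: drop
Round 4: pos6(id68) recv 73: fwd
Round 5: pos0(id55) recv 73: fwd
Round 6: pos1(id37) recv 73: fwd
Round 7: pos2(id73) recv 73: ELECTED
Message ID 68 originates at pos 6; dropped at pos 2 in round 3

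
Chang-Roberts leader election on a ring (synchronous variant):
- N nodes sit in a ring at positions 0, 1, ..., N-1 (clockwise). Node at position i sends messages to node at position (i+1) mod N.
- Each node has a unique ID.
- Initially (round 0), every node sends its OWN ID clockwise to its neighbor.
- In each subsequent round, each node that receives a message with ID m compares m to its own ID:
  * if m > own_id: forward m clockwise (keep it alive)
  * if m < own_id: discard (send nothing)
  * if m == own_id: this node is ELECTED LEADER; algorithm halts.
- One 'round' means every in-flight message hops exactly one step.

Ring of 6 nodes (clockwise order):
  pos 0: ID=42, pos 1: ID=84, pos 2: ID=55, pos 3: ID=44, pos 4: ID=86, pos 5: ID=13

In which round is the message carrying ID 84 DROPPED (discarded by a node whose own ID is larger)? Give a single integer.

Answer: 3

Derivation:
Round 1: pos1(id84) recv 42: drop; pos2(id55) recv 84: fwd; pos3(id44) recv 55: fwd; pos4(id86) recv 44: drop; pos5(id13) recv 86: fwd; pos0(id42) recv 13: drop
Round 2: pos3(id44) recv 84: fwd; pos4(id86) recv 55: drop; pos0(id42) recv 86: fwd
Round 3: pos4(id86) recv 84: drop; pos1(id84) recv 86: fwd
Round 4: pos2(id55) recv 86: fwd
Round 5: pos3(id44) recv 86: fwd
Round 6: pos4(id86) recv 86: ELECTED
Message ID 84 originates at pos 1; dropped at pos 4 in round 3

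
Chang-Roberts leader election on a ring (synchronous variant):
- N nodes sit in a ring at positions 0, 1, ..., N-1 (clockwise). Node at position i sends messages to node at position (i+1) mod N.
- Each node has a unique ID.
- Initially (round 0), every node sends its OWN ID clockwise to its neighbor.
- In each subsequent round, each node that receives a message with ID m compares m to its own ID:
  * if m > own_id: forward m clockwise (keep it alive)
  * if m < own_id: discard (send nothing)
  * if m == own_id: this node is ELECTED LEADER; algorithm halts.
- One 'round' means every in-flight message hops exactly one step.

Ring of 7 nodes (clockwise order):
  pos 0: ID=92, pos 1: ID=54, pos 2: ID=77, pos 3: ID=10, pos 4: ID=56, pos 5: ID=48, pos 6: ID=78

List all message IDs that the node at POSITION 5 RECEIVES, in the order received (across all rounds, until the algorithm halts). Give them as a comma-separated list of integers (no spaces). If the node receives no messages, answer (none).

Answer: 56,77,92

Derivation:
Round 1: pos1(id54) recv 92: fwd; pos2(id77) recv 54: drop; pos3(id10) recv 77: fwd; pos4(id56) recv 10: drop; pos5(id48) recv 56: fwd; pos6(id78) recv 48: drop; pos0(id92) recv 78: drop
Round 2: pos2(id77) recv 92: fwd; pos4(id56) recv 77: fwd; pos6(id78) recv 56: drop
Round 3: pos3(id10) recv 92: fwd; pos5(id48) recv 77: fwd
Round 4: pos4(id56) recv 92: fwd; pos6(id78) recv 77: drop
Round 5: pos5(id48) recv 92: fwd
Round 6: pos6(id78) recv 92: fwd
Round 7: pos0(id92) recv 92: ELECTED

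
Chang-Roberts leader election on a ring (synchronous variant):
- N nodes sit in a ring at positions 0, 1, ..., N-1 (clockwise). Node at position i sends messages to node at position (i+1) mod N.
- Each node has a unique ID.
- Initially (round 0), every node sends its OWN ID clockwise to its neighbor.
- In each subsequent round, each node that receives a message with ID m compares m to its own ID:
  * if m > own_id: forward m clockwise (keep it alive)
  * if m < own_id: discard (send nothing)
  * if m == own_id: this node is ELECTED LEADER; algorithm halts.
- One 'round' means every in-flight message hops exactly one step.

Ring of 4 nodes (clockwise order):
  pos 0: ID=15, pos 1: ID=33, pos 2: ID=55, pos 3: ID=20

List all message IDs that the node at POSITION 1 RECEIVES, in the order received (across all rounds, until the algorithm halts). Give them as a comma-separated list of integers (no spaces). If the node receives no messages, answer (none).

Answer: 15,20,55

Derivation:
Round 1: pos1(id33) recv 15: drop; pos2(id55) recv 33: drop; pos3(id20) recv 55: fwd; pos0(id15) recv 20: fwd
Round 2: pos0(id15) recv 55: fwd; pos1(id33) recv 20: drop
Round 3: pos1(id33) recv 55: fwd
Round 4: pos2(id55) recv 55: ELECTED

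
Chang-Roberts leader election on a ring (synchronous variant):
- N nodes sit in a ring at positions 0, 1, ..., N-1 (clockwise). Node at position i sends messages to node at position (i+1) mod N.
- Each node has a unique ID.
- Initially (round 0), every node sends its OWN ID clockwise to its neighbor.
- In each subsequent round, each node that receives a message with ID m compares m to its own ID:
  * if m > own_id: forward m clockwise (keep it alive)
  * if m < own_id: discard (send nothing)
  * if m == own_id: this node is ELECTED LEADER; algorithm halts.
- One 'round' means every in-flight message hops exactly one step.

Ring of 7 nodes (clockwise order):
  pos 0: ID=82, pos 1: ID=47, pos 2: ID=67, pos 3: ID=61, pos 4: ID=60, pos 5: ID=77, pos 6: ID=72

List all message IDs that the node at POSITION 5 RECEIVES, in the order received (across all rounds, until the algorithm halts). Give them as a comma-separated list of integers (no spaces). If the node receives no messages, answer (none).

Round 1: pos1(id47) recv 82: fwd; pos2(id67) recv 47: drop; pos3(id61) recv 67: fwd; pos4(id60) recv 61: fwd; pos5(id77) recv 60: drop; pos6(id72) recv 77: fwd; pos0(id82) recv 72: drop
Round 2: pos2(id67) recv 82: fwd; pos4(id60) recv 67: fwd; pos5(id77) recv 61: drop; pos0(id82) recv 77: drop
Round 3: pos3(id61) recv 82: fwd; pos5(id77) recv 67: drop
Round 4: pos4(id60) recv 82: fwd
Round 5: pos5(id77) recv 82: fwd
Round 6: pos6(id72) recv 82: fwd
Round 7: pos0(id82) recv 82: ELECTED

Answer: 60,61,67,82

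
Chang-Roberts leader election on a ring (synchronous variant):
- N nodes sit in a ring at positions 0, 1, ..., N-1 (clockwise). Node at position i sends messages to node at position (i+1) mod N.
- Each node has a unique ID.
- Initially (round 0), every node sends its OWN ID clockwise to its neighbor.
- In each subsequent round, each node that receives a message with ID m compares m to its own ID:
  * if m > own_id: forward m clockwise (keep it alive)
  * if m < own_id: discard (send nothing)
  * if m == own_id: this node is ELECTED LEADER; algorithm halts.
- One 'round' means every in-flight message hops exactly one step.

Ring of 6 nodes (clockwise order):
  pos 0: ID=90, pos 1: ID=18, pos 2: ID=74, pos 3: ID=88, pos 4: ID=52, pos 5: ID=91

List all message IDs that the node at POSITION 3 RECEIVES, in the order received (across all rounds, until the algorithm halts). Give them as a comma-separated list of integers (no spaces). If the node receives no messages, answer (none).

Answer: 74,90,91

Derivation:
Round 1: pos1(id18) recv 90: fwd; pos2(id74) recv 18: drop; pos3(id88) recv 74: drop; pos4(id52) recv 88: fwd; pos5(id91) recv 52: drop; pos0(id90) recv 91: fwd
Round 2: pos2(id74) recv 90: fwd; pos5(id91) recv 88: drop; pos1(id18) recv 91: fwd
Round 3: pos3(id88) recv 90: fwd; pos2(id74) recv 91: fwd
Round 4: pos4(id52) recv 90: fwd; pos3(id88) recv 91: fwd
Round 5: pos5(id91) recv 90: drop; pos4(id52) recv 91: fwd
Round 6: pos5(id91) recv 91: ELECTED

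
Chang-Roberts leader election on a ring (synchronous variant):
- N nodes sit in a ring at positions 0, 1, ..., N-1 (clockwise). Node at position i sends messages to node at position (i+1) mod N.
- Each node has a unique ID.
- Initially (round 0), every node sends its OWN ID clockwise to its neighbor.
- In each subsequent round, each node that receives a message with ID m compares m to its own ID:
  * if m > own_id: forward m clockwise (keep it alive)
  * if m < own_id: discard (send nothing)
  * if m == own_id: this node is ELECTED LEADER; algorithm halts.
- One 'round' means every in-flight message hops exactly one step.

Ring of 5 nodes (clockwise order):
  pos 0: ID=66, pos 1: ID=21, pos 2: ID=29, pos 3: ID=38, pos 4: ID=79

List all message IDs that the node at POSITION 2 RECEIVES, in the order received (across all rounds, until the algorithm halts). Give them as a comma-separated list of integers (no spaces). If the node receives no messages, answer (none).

Round 1: pos1(id21) recv 66: fwd; pos2(id29) recv 21: drop; pos3(id38) recv 29: drop; pos4(id79) recv 38: drop; pos0(id66) recv 79: fwd
Round 2: pos2(id29) recv 66: fwd; pos1(id21) recv 79: fwd
Round 3: pos3(id38) recv 66: fwd; pos2(id29) recv 79: fwd
Round 4: pos4(id79) recv 66: drop; pos3(id38) recv 79: fwd
Round 5: pos4(id79) recv 79: ELECTED

Answer: 21,66,79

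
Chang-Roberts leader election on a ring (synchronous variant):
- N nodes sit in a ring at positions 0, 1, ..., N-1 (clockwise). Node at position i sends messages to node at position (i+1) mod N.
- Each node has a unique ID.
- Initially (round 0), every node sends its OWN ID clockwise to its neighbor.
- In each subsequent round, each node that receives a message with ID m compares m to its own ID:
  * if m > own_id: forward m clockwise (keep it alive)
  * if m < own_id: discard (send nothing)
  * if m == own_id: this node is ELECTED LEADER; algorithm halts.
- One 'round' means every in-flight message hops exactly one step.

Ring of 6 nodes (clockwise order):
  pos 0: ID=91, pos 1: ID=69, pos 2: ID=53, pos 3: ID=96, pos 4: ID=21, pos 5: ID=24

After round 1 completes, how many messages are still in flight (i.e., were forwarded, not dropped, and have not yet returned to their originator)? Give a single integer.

Answer: 3

Derivation:
Round 1: pos1(id69) recv 91: fwd; pos2(id53) recv 69: fwd; pos3(id96) recv 53: drop; pos4(id21) recv 96: fwd; pos5(id24) recv 21: drop; pos0(id91) recv 24: drop
After round 1: 3 messages still in flight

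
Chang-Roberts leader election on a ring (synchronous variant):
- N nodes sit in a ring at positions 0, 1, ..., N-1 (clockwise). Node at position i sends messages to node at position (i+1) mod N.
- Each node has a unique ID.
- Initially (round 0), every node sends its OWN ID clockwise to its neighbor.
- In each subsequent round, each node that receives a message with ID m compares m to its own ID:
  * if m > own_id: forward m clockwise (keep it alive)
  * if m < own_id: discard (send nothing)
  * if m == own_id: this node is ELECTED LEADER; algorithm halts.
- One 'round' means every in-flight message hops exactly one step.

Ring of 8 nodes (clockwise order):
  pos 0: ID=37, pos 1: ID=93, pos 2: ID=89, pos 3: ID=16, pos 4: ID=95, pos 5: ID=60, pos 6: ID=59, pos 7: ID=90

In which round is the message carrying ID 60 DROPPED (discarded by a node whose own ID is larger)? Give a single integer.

Answer: 2

Derivation:
Round 1: pos1(id93) recv 37: drop; pos2(id89) recv 93: fwd; pos3(id16) recv 89: fwd; pos4(id95) recv 16: drop; pos5(id60) recv 95: fwd; pos6(id59) recv 60: fwd; pos7(id90) recv 59: drop; pos0(id37) recv 90: fwd
Round 2: pos3(id16) recv 93: fwd; pos4(id95) recv 89: drop; pos6(id59) recv 95: fwd; pos7(id90) recv 60: drop; pos1(id93) recv 90: drop
Round 3: pos4(id95) recv 93: drop; pos7(id90) recv 95: fwd
Round 4: pos0(id37) recv 95: fwd
Round 5: pos1(id93) recv 95: fwd
Round 6: pos2(id89) recv 95: fwd
Round 7: pos3(id16) recv 95: fwd
Round 8: pos4(id95) recv 95: ELECTED
Message ID 60 originates at pos 5; dropped at pos 7 in round 2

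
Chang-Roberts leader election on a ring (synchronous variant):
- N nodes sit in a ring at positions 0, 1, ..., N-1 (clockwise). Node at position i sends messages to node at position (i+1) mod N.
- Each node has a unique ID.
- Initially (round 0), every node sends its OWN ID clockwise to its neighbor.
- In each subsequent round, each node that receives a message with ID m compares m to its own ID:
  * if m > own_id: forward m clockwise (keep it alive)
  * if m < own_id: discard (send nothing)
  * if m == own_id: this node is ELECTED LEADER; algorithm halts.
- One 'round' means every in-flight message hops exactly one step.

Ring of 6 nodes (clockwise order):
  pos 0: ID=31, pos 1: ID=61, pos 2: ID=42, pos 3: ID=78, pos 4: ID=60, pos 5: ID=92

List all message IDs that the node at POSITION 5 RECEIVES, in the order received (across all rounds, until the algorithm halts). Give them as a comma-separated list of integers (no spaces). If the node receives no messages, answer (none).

Answer: 60,78,92

Derivation:
Round 1: pos1(id61) recv 31: drop; pos2(id42) recv 61: fwd; pos3(id78) recv 42: drop; pos4(id60) recv 78: fwd; pos5(id92) recv 60: drop; pos0(id31) recv 92: fwd
Round 2: pos3(id78) recv 61: drop; pos5(id92) recv 78: drop; pos1(id61) recv 92: fwd
Round 3: pos2(id42) recv 92: fwd
Round 4: pos3(id78) recv 92: fwd
Round 5: pos4(id60) recv 92: fwd
Round 6: pos5(id92) recv 92: ELECTED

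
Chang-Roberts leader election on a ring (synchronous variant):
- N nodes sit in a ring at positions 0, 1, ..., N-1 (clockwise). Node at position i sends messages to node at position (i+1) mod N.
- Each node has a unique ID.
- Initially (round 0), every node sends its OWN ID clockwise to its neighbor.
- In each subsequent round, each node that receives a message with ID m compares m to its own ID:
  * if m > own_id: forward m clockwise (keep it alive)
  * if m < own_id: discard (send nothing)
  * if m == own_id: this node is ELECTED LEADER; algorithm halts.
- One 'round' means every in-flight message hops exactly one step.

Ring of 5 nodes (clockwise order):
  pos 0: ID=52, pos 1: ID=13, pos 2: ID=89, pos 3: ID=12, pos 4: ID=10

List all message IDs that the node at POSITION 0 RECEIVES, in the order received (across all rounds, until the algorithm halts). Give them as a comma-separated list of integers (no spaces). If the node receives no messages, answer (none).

Round 1: pos1(id13) recv 52: fwd; pos2(id89) recv 13: drop; pos3(id12) recv 89: fwd; pos4(id10) recv 12: fwd; pos0(id52) recv 10: drop
Round 2: pos2(id89) recv 52: drop; pos4(id10) recv 89: fwd; pos0(id52) recv 12: drop
Round 3: pos0(id52) recv 89: fwd
Round 4: pos1(id13) recv 89: fwd
Round 5: pos2(id89) recv 89: ELECTED

Answer: 10,12,89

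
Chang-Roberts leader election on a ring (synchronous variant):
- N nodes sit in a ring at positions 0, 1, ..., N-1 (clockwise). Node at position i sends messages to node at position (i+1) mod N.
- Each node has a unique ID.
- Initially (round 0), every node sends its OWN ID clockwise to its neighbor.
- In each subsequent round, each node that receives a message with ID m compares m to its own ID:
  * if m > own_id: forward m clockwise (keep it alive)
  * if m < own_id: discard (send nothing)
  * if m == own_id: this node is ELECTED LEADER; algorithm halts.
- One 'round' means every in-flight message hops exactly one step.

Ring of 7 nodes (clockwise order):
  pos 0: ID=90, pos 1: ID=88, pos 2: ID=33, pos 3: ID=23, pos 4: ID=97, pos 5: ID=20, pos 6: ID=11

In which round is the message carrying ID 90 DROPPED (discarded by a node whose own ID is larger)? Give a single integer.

Answer: 4

Derivation:
Round 1: pos1(id88) recv 90: fwd; pos2(id33) recv 88: fwd; pos3(id23) recv 33: fwd; pos4(id97) recv 23: drop; pos5(id20) recv 97: fwd; pos6(id11) recv 20: fwd; pos0(id90) recv 11: drop
Round 2: pos2(id33) recv 90: fwd; pos3(id23) recv 88: fwd; pos4(id97) recv 33: drop; pos6(id11) recv 97: fwd; pos0(id90) recv 20: drop
Round 3: pos3(id23) recv 90: fwd; pos4(id97) recv 88: drop; pos0(id90) recv 97: fwd
Round 4: pos4(id97) recv 90: drop; pos1(id88) recv 97: fwd
Round 5: pos2(id33) recv 97: fwd
Round 6: pos3(id23) recv 97: fwd
Round 7: pos4(id97) recv 97: ELECTED
Message ID 90 originates at pos 0; dropped at pos 4 in round 4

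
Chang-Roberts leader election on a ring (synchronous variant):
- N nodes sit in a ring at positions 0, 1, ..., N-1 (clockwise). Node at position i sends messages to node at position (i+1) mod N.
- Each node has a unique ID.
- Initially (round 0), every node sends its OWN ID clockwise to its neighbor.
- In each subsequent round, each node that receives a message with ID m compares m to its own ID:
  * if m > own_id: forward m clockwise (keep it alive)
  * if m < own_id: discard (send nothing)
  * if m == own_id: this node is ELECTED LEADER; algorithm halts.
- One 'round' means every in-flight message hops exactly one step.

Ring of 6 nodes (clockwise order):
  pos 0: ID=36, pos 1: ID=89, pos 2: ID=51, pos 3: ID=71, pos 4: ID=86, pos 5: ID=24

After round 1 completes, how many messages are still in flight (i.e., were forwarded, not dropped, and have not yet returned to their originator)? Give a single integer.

Round 1: pos1(id89) recv 36: drop; pos2(id51) recv 89: fwd; pos3(id71) recv 51: drop; pos4(id86) recv 71: drop; pos5(id24) recv 86: fwd; pos0(id36) recv 24: drop
After round 1: 2 messages still in flight

Answer: 2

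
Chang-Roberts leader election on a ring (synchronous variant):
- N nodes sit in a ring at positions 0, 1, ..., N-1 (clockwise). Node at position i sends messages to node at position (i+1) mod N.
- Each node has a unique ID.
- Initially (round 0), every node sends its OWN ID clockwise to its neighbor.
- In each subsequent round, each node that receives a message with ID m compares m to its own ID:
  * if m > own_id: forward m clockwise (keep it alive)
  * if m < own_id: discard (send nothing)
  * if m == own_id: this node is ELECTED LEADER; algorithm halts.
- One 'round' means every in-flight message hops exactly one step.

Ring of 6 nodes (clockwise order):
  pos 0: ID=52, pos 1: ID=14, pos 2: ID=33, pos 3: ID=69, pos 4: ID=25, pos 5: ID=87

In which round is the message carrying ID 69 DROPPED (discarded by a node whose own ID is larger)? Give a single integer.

Round 1: pos1(id14) recv 52: fwd; pos2(id33) recv 14: drop; pos3(id69) recv 33: drop; pos4(id25) recv 69: fwd; pos5(id87) recv 25: drop; pos0(id52) recv 87: fwd
Round 2: pos2(id33) recv 52: fwd; pos5(id87) recv 69: drop; pos1(id14) recv 87: fwd
Round 3: pos3(id69) recv 52: drop; pos2(id33) recv 87: fwd
Round 4: pos3(id69) recv 87: fwd
Round 5: pos4(id25) recv 87: fwd
Round 6: pos5(id87) recv 87: ELECTED
Message ID 69 originates at pos 3; dropped at pos 5 in round 2

Answer: 2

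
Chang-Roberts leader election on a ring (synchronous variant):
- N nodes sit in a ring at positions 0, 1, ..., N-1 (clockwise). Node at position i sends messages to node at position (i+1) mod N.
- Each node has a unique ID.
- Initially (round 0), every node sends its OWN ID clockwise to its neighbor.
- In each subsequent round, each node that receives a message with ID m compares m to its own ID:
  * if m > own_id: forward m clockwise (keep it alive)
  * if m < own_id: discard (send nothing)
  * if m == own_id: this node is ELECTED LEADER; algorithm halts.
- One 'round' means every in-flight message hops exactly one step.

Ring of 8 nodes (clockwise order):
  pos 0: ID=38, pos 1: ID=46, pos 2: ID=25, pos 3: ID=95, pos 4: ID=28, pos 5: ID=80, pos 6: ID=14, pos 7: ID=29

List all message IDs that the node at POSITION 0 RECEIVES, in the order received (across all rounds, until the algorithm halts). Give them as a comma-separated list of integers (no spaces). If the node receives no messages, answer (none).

Round 1: pos1(id46) recv 38: drop; pos2(id25) recv 46: fwd; pos3(id95) recv 25: drop; pos4(id28) recv 95: fwd; pos5(id80) recv 28: drop; pos6(id14) recv 80: fwd; pos7(id29) recv 14: drop; pos0(id38) recv 29: drop
Round 2: pos3(id95) recv 46: drop; pos5(id80) recv 95: fwd; pos7(id29) recv 80: fwd
Round 3: pos6(id14) recv 95: fwd; pos0(id38) recv 80: fwd
Round 4: pos7(id29) recv 95: fwd; pos1(id46) recv 80: fwd
Round 5: pos0(id38) recv 95: fwd; pos2(id25) recv 80: fwd
Round 6: pos1(id46) recv 95: fwd; pos3(id95) recv 80: drop
Round 7: pos2(id25) recv 95: fwd
Round 8: pos3(id95) recv 95: ELECTED

Answer: 29,80,95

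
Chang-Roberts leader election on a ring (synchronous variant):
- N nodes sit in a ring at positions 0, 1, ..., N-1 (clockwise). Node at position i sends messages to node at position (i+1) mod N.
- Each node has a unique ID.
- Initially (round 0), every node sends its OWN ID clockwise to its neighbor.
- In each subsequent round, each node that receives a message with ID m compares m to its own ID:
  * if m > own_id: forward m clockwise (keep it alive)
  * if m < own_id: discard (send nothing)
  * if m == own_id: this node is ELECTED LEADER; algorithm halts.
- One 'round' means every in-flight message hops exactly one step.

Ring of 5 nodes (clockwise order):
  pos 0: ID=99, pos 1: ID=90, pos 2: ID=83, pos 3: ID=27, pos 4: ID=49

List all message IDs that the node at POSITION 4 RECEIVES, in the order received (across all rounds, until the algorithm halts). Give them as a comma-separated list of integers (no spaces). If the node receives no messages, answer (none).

Round 1: pos1(id90) recv 99: fwd; pos2(id83) recv 90: fwd; pos3(id27) recv 83: fwd; pos4(id49) recv 27: drop; pos0(id99) recv 49: drop
Round 2: pos2(id83) recv 99: fwd; pos3(id27) recv 90: fwd; pos4(id49) recv 83: fwd
Round 3: pos3(id27) recv 99: fwd; pos4(id49) recv 90: fwd; pos0(id99) recv 83: drop
Round 4: pos4(id49) recv 99: fwd; pos0(id99) recv 90: drop
Round 5: pos0(id99) recv 99: ELECTED

Answer: 27,83,90,99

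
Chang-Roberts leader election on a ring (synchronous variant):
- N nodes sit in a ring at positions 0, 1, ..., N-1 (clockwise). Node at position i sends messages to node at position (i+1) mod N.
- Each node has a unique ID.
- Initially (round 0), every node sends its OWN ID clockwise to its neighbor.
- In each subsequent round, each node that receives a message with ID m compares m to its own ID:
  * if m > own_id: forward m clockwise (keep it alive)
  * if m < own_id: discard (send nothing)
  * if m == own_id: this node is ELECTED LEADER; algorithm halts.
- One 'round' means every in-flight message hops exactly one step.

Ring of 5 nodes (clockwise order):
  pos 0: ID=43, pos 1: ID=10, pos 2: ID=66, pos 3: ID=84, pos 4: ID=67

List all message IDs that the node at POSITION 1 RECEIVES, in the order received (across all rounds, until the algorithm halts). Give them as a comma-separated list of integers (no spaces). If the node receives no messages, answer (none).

Round 1: pos1(id10) recv 43: fwd; pos2(id66) recv 10: drop; pos3(id84) recv 66: drop; pos4(id67) recv 84: fwd; pos0(id43) recv 67: fwd
Round 2: pos2(id66) recv 43: drop; pos0(id43) recv 84: fwd; pos1(id10) recv 67: fwd
Round 3: pos1(id10) recv 84: fwd; pos2(id66) recv 67: fwd
Round 4: pos2(id66) recv 84: fwd; pos3(id84) recv 67: drop
Round 5: pos3(id84) recv 84: ELECTED

Answer: 43,67,84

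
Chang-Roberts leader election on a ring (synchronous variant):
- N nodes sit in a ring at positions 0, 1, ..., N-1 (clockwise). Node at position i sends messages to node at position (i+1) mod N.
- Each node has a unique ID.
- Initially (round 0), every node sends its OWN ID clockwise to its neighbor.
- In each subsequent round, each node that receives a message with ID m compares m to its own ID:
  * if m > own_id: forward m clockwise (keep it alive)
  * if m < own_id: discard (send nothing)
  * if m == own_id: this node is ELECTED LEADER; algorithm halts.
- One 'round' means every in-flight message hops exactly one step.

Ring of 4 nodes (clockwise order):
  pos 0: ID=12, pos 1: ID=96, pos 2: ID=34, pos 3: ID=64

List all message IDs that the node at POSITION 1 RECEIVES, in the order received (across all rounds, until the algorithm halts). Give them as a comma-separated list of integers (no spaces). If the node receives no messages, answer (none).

Round 1: pos1(id96) recv 12: drop; pos2(id34) recv 96: fwd; pos3(id64) recv 34: drop; pos0(id12) recv 64: fwd
Round 2: pos3(id64) recv 96: fwd; pos1(id96) recv 64: drop
Round 3: pos0(id12) recv 96: fwd
Round 4: pos1(id96) recv 96: ELECTED

Answer: 12,64,96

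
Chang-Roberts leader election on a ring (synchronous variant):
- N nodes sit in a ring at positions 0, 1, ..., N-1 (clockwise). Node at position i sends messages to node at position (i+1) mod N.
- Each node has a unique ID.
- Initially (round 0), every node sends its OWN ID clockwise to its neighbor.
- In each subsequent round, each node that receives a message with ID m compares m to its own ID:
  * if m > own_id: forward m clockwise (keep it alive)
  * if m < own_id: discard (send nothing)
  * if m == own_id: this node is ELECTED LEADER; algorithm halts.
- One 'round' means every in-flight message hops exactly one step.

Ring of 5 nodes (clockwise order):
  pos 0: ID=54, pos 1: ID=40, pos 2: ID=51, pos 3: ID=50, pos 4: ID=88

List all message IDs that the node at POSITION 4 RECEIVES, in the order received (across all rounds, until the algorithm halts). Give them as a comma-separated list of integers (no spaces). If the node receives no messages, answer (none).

Answer: 50,51,54,88

Derivation:
Round 1: pos1(id40) recv 54: fwd; pos2(id51) recv 40: drop; pos3(id50) recv 51: fwd; pos4(id88) recv 50: drop; pos0(id54) recv 88: fwd
Round 2: pos2(id51) recv 54: fwd; pos4(id88) recv 51: drop; pos1(id40) recv 88: fwd
Round 3: pos3(id50) recv 54: fwd; pos2(id51) recv 88: fwd
Round 4: pos4(id88) recv 54: drop; pos3(id50) recv 88: fwd
Round 5: pos4(id88) recv 88: ELECTED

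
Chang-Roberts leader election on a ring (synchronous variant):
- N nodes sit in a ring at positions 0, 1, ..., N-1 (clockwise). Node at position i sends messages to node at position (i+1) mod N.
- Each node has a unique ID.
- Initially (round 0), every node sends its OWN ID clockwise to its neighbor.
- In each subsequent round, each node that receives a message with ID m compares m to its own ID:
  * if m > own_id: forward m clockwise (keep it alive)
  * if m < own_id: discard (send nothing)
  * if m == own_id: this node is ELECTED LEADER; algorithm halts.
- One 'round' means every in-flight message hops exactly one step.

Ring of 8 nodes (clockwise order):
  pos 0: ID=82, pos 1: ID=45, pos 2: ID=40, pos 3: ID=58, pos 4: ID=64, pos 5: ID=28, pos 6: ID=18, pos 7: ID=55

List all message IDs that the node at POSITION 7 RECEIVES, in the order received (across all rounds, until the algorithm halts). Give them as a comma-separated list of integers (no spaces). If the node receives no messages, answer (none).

Round 1: pos1(id45) recv 82: fwd; pos2(id40) recv 45: fwd; pos3(id58) recv 40: drop; pos4(id64) recv 58: drop; pos5(id28) recv 64: fwd; pos6(id18) recv 28: fwd; pos7(id55) recv 18: drop; pos0(id82) recv 55: drop
Round 2: pos2(id40) recv 82: fwd; pos3(id58) recv 45: drop; pos6(id18) recv 64: fwd; pos7(id55) recv 28: drop
Round 3: pos3(id58) recv 82: fwd; pos7(id55) recv 64: fwd
Round 4: pos4(id64) recv 82: fwd; pos0(id82) recv 64: drop
Round 5: pos5(id28) recv 82: fwd
Round 6: pos6(id18) recv 82: fwd
Round 7: pos7(id55) recv 82: fwd
Round 8: pos0(id82) recv 82: ELECTED

Answer: 18,28,64,82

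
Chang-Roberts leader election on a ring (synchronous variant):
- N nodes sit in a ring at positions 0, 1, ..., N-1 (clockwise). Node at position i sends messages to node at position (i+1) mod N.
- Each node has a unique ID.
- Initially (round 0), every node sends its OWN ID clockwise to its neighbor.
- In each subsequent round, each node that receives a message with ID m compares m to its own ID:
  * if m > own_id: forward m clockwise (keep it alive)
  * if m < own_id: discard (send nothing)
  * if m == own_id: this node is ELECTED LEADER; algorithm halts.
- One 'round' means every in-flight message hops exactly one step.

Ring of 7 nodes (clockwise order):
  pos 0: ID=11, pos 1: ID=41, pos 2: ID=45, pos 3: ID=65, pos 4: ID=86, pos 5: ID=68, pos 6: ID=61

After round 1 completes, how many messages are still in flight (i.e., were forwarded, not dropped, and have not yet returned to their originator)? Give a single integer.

Answer: 3

Derivation:
Round 1: pos1(id41) recv 11: drop; pos2(id45) recv 41: drop; pos3(id65) recv 45: drop; pos4(id86) recv 65: drop; pos5(id68) recv 86: fwd; pos6(id61) recv 68: fwd; pos0(id11) recv 61: fwd
After round 1: 3 messages still in flight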